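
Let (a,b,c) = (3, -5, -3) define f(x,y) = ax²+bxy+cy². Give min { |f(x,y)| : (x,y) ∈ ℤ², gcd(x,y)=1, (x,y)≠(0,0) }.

descent: ρ → (-3,5,3)  [lands on river]
river: ρ → (3,7,-1)
river: ρ → (-1,7,3)
river: ρ → (3,5,-3)
river: ρ → (-3,7,1)
river: ρ → (1,7,-3)
closes: descent 1, river 6
min |a| on river = 1

1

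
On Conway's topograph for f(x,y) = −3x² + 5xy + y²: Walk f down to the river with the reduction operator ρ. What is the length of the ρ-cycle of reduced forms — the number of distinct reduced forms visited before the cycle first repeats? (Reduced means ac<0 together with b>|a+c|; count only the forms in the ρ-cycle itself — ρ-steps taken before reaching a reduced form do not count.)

D = 37, ⌊√D⌋ = 6
river: ρ → (1,5,-3)
river: ρ → (-3,1,3)
river: ρ → (3,5,-1)
river: ρ → (-1,5,3)
river: ρ → (3,1,-3)
river: ρ → (-3,5,1)
ρ-cycle length = 6 (tail of 0 descent steps not counted)

6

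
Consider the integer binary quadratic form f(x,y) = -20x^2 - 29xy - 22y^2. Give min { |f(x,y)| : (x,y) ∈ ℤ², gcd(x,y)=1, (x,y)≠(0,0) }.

translate: b→-11 (≡29 mod 40), so (20,29,22)→(20,-11,13)
flip: (20,-11,13)→(13,11,20)
reduced (well bottom): (13,11,20) with a≤c, −a<b≤a
well minimum |f| = |-13| = 13 (negative-definite)

13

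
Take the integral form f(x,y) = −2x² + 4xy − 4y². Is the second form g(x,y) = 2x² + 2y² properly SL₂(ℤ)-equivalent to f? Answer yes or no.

D₁ = -16, D₂ = -16
f is negative-definite; reduce −f:
−f: translate: b→0 (≡-4 mod 4), so (2,-4,4)→(2,0,2)
−f: reduced (well bottom): (2,0,2) with a≤c, −a<b≤a
flip sign back: reduced form of f is (-2,0,-2)
g: reduced (well bottom): (2,0,2) with a≤c, −a<b≤a
reduced forms (-2, 0, -2) vs (2, 0, 2) ⇒ inequivalent

no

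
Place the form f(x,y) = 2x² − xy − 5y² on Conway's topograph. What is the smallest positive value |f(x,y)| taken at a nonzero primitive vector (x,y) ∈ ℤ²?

descent: ρ → (-5,1,2)
descent: ρ → (2,3,-4)  [lands on river]
river: ρ → (-4,5,1)
river: ρ → (1,5,-4)
river: ρ → (-4,3,2)
river: ρ → (2,5,-2)
river: ρ → (-2,3,4)
river: ρ → (4,5,-1)
river: ρ → (-1,5,4)
river: ρ → (4,3,-2)
river: ρ → (-2,5,2)
closes: descent 2, river 10
min |a| on river = 1

1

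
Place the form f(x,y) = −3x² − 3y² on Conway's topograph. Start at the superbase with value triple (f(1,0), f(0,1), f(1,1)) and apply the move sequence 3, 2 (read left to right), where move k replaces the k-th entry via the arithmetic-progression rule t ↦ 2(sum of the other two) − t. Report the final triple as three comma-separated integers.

start (-3,-3,-6) = (f(1,0),f(0,1),f(1,1))
replace slot 3: 2·((-3)+(-3)) − (-6) = -6 → (-3,-3,-6)
replace slot 2: 2·((-3)+(-6)) − (-3) = -15 → (-3,-15,-6)

-3,-15,-6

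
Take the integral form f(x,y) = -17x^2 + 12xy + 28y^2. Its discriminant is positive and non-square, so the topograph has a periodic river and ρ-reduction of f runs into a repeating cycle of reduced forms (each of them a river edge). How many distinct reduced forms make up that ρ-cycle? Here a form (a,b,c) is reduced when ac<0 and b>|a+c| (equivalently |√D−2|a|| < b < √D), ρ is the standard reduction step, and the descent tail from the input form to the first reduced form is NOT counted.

D = 2048, ⌊√D⌋ = 45
river: ρ → (28,44,-1)
river: ρ → (-1,44,28)
river: ρ → (28,12,-17)
river: ρ → (-17,22,23)
river: ρ → (23,24,-16)
river: ρ → (-16,40,7)
river: ρ → (7,44,-4)
river: ρ → (-4,44,7)
river: ρ → (7,40,-16)
river: ρ → (-16,24,23)
river: ρ → (23,22,-17)
river: ρ → (-17,12,28)
ρ-cycle length = 12 (tail of 0 descent steps not counted)

12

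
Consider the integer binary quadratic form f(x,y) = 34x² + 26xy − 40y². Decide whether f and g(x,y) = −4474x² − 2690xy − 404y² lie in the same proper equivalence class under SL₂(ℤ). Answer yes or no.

D₁ = 6116, D₂ = 6116
river cycle of f (length 28): (-40, 54, 20), (20, 66, -22), (-22, 66, 20), (20, 54, -40), (-40, 26, 34), (34, 42, -32), (-32, 22, 44), (44, 66, -10), (-10, 74, 16), (16, 54, -50), … (18 more)
river cycle of g (length 28): (-40, 54, 20), (20, 66, -22), (-22, 66, 20), (20, 54, -40), (-40, 26, 34), (34, 42, -32), (-32, 22, 44), (44, 66, -10), (-10, 74, 16), (16, 54, -50), … (18 more)
cycles coincide ⇒ equivalent

yes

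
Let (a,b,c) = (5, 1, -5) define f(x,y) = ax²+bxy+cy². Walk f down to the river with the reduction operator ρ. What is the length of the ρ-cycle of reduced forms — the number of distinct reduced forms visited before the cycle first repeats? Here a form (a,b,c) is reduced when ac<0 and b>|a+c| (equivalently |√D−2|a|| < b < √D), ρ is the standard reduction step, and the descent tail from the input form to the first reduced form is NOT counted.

D = 101, ⌊√D⌋ = 10
river: ρ → (-5,9,1)
river: ρ → (1,9,-5)
river: ρ → (-5,1,5)
river: ρ → (5,9,-1)
river: ρ → (-1,9,5)
river: ρ → (5,1,-5)
ρ-cycle length = 6 (tail of 0 descent steps not counted)

6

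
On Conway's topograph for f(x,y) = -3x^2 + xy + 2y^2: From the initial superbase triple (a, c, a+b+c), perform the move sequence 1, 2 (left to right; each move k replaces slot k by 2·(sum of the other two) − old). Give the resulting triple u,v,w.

start (-3,2,0) = (f(1,0),f(0,1),f(1,1))
replace slot 1: 2·(2+0) − (-3) = 7 → (7,2,0)
replace slot 2: 2·(7+0) − 2 = 12 → (7,12,0)

7,12,0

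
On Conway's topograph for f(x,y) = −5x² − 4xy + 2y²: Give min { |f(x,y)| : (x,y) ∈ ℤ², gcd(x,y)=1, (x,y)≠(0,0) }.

descent: ρ → (2,4,-5)  [lands on river]
river: ρ → (-5,6,1)
river: ρ → (1,6,-5)
river: ρ → (-5,4,2)
closes: descent 1, river 4
min |a| on river = 1

1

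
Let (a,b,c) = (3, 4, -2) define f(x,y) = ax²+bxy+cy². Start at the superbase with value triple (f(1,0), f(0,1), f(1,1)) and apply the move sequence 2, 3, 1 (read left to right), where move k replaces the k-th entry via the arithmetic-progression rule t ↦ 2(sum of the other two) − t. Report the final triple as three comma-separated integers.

start (3,-2,5) = (f(1,0),f(0,1),f(1,1))
replace slot 2: 2·(3+5) − (-2) = 18 → (3,18,5)
replace slot 3: 2·(3+18) − 5 = 37 → (3,18,37)
replace slot 1: 2·(18+37) − 3 = 107 → (107,18,37)

107,18,37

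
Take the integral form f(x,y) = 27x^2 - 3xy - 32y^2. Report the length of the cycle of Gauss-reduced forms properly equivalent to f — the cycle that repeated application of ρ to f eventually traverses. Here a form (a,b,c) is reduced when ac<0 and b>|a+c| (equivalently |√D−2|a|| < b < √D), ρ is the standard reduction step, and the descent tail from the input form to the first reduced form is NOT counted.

D = 3465, ⌊√D⌋ = 58
descent: ρ → (-32,3,27)
descent: ρ → (27,51,-8)  [lands on river]
river: ρ → (-8,45,45)
river: ρ → (45,45,-8)
river: ρ → (-8,51,27)
river: ρ → (27,57,-2)
river: ρ → (-2,55,55)
river: ρ → (55,55,-2)
river: ρ → (-2,57,27)
ρ-cycle length = 8 (tail of 2 descent steps not counted)

8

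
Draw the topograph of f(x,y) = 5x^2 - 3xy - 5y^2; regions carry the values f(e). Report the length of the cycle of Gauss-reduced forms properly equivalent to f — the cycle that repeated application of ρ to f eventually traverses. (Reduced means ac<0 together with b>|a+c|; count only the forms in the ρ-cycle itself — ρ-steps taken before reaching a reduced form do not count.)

D = 109, ⌊√D⌋ = 10
descent: ρ → (-5,3,5)  [lands on river]
river: ρ → (5,7,-3)
river: ρ → (-3,5,7)
river: ρ → (7,9,-1)
river: ρ → (-1,9,7)
river: ρ → (7,5,-3)
river: ρ → (-3,7,5)
river: ρ → (5,3,-5)
river: ρ → (-5,7,3)
river: ρ → (3,5,-7)
river: ρ → (-7,9,1)
river: ρ → (1,9,-7)
river: ρ → (-7,5,3)
river: ρ → (3,7,-5)
ρ-cycle length = 14 (tail of 1 descent step not counted)

14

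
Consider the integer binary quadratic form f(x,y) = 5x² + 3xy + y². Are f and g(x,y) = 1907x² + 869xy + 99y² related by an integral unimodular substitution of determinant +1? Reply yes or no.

D₁ = -11, D₂ = -11
f: flip: (5,3,1)→(1,-3,5)
f: translate: b→1 (≡-3 mod 2), so (1,-3,5)→(1,1,3)
f: reduced (well bottom): (1,1,3) with a≤c, −a<b≤a
g: flip: (1907,869,99)→(99,-869,1907)
g: translate: b→-77 (≡-869 mod 198), so (99,-869,1907)→(99,-77,15)
g: flip: (99,-77,15)→(15,77,99)
g: translate: b→-13 (≡77 mod 30), so (15,77,99)→(15,-13,3)
g: flip: (15,-13,3)→(3,13,15)
g: translate: b→1 (≡13 mod 6), so (3,13,15)→(3,1,1)
g: flip: (3,1,1)→(1,-1,3)
g: translate: b→1 (≡-1 mod 2), so (1,-1,3)→(1,1,3)
g: reduced (well bottom): (1,1,3) with a≤c, −a<b≤a
reduced forms (1, 1, 3) vs (1, 1, 3) ⇒ equivalent

yes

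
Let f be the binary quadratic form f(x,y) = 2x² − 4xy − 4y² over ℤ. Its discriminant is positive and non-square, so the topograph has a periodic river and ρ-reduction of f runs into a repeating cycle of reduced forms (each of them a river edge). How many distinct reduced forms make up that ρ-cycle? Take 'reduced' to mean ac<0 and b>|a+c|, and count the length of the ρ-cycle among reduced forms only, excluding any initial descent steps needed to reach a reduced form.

D = 48, ⌊√D⌋ = 6
descent: ρ → (-4,4,2)  [lands on river]
river: ρ → (2,4,-4)
ρ-cycle length = 2 (tail of 1 descent step not counted)

2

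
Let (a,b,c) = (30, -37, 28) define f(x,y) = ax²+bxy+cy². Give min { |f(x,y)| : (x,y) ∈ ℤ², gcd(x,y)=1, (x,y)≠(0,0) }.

translate: b→23 (≡-37 mod 60), so (30,-37,28)→(30,23,21)
flip: (30,23,21)→(21,-23,30)
translate: b→19 (≡-23 mod 42), so (21,-23,30)→(21,19,28)
reduced (well bottom): (21,19,28) with a≤c, −a<b≤a
well minimum = a = 21

21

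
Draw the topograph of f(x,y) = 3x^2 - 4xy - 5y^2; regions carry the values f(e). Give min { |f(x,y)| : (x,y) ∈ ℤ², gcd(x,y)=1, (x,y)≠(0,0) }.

descent: ρ → (-5,4,3)  [lands on river]
river: ρ → (3,8,-1)
river: ρ → (-1,8,3)
river: ρ → (3,4,-5)
river: ρ → (-5,6,2)
river: ρ → (2,6,-5)
closes: descent 1, river 6
min |a| on river = 1

1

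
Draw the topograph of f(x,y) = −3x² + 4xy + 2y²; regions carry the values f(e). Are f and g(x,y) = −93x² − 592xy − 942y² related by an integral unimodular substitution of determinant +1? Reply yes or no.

D₁ = 40, D₂ = 40
river cycle of f (length 6): (2, 4, -3), (-3, 2, 3), (3, 4, -2), (-2, 4, 3), (3, 2, -3), (-3, 4, 2)
river cycle of g (length 6): (-3, 4, 2), (2, 4, -3), (-3, 2, 3), (3, 4, -2), (-2, 4, 3), (3, 2, -3)
cycles coincide ⇒ equivalent

yes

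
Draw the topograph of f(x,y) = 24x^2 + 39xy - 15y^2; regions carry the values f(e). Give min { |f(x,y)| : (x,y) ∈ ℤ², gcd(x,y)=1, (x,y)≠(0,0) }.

river: ρ → (-15,51,6)
river: ρ → (6,45,-39)
river: ρ → (-39,33,12)
river: ρ → (12,39,-30)
river: ρ → (-30,21,21)
river: ρ → (21,21,-30)
river: ρ → (-30,39,12)
river: ρ → (12,33,-39)
river: ρ → (-39,45,6)
river: ρ → (6,51,-15)
river: ρ → (-15,39,24)
river: ρ → (24,9,-30)
river: ρ → (-30,51,3)
river: ρ → (3,51,-30)
river: ρ → (-30,9,24)
river: ρ → (24,39,-15)
closes: descent 0, river 16
min |a| on river = 3

3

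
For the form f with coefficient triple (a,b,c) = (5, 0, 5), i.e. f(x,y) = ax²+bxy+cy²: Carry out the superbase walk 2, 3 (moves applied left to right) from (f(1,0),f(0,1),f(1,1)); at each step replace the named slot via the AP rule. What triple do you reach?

start (5,5,10) = (f(1,0),f(0,1),f(1,1))
replace slot 2: 2·(5+10) − 5 = 25 → (5,25,10)
replace slot 3: 2·(5+25) − 10 = 50 → (5,25,50)

5,25,50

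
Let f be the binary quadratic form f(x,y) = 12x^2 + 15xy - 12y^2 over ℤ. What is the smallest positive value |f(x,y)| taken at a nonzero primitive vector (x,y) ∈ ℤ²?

river: ρ → (-12,9,15)
river: ρ → (15,21,-6)
river: ρ → (-6,27,3)
river: ρ → (3,27,-6)
river: ρ → (-6,21,15)
river: ρ → (15,9,-12)
river: ρ → (-12,15,12)
river: ρ → (12,9,-15)
river: ρ → (-15,21,6)
river: ρ → (6,27,-3)
river: ρ → (-3,27,6)
river: ρ → (6,21,-15)
river: ρ → (-15,9,12)
river: ρ → (12,15,-12)
closes: descent 0, river 14
min |a| on river = 3

3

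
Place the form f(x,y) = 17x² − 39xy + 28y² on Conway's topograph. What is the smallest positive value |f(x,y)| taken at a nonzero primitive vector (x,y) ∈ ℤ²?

translate: b→-5 (≡-39 mod 34), so (17,-39,28)→(17,-5,6)
flip: (17,-5,6)→(6,5,17)
reduced (well bottom): (6,5,17) with a≤c, −a<b≤a
well minimum = a = 6

6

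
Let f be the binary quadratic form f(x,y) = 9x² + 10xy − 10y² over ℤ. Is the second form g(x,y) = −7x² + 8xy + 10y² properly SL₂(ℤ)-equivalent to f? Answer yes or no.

D₁ = 460, D₂ = 344
discriminants differ ⇒ not SL₂(ℤ)-equivalent

no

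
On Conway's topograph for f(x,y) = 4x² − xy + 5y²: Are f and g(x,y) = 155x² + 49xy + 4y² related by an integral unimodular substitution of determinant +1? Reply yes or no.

D₁ = -79, D₂ = -79
f: reduced (well bottom): (4,-1,5) with a≤c, −a<b≤a
g: flip: (155,49,4)→(4,-49,155)
g: translate: b→-1 (≡-49 mod 8), so (4,-49,155)→(4,-1,5)
g: reduced (well bottom): (4,-1,5) with a≤c, −a<b≤a
reduced forms (4, -1, 5) vs (4, -1, 5) ⇒ equivalent

yes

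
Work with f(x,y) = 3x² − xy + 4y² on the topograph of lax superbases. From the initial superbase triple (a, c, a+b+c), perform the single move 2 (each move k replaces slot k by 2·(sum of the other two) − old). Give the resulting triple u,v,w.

start (3,4,6) = (f(1,0),f(0,1),f(1,1))
replace slot 2: 2·(3+6) − 4 = 14 → (3,14,6)

3,14,6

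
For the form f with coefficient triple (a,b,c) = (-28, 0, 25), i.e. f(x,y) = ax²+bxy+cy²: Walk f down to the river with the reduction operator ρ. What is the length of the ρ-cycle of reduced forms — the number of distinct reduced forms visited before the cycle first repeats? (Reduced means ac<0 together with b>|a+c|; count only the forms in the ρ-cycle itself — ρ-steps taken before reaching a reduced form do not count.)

D = 2800, ⌊√D⌋ = 52
descent: ρ → (25,50,-3)  [lands on river]
river: ρ → (-3,52,8)
river: ρ → (8,44,-27)
river: ρ → (-27,10,25)
river: ρ → (25,40,-12)
river: ρ → (-12,32,37)
river: ρ → (37,42,-7)
river: ρ → (-7,42,37)
river: ρ → (37,32,-12)
river: ρ → (-12,40,25)
river: ρ → (25,10,-27)
river: ρ → (-27,44,8)
river: ρ → (8,52,-3)
river: ρ → (-3,50,25)
ρ-cycle length = 14 (tail of 1 descent step not counted)

14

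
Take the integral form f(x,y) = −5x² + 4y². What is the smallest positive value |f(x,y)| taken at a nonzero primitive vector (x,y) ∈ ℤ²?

descent: ρ → (4,8,-1)  [lands on river]
river: ρ → (-1,8,4)
closes: descent 1, river 2
min |a| on river = 1

1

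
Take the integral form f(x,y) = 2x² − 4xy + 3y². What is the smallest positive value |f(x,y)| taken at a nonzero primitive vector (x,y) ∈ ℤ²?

translate: b→0 (≡-4 mod 4), so (2,-4,3)→(2,0,1)
flip: (2,0,1)→(1,0,2)
reduced (well bottom): (1,0,2) with a≤c, −a<b≤a
well minimum = a = 1

1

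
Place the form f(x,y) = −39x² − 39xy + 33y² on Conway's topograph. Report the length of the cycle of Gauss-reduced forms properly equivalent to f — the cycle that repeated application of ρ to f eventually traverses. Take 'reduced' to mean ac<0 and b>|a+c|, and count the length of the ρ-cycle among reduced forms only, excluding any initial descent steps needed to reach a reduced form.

D = 6669, ⌊√D⌋ = 81
descent: ρ → (33,39,-39)  [lands on river]
river: ρ → (-39,39,33)
river: ρ → (33,27,-45)
river: ρ → (-45,63,15)
river: ρ → (15,57,-57)
river: ρ → (-57,57,15)
river: ρ → (15,63,-45)
river: ρ → (-45,27,33)
ρ-cycle length = 8 (tail of 1 descent step not counted)

8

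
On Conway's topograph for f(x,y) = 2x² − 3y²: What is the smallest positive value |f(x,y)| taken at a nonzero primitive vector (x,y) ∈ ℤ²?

descent: ρ → (-3,0,2)
descent: ρ → (2,4,-1)  [lands on river]
river: ρ → (-1,4,2)
closes: descent 2, river 2
min |a| on river = 1

1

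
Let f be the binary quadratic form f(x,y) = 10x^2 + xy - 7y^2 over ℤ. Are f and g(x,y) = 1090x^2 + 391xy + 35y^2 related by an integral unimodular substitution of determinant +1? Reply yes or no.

D₁ = 281, D₂ = 281
river cycle of f (length 30): (-7, 13, 4), (4, 11, -10), (-10, 9, 5), (5, 11, -8), (-8, 5, 8), (8, 11, -5), (-5, 9, 10), (10, 11, -4), (-4, 13, 7), (7, 15, -2), … (20 more)
river cycle of g (length 30): (4, 11, -10), (-10, 9, 5), (5, 11, -8), (-8, 5, 8), (8, 11, -5), (-5, 9, 10), (10, 11, -4), (-4, 13, 7), (7, 15, -2), (-2, 13, 14), … (20 more)
cycles coincide ⇒ equivalent

yes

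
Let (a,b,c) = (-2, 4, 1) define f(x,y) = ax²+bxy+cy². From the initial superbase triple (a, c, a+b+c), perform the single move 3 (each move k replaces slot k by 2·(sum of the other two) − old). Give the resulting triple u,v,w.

start (-2,1,3) = (f(1,0),f(0,1),f(1,1))
replace slot 3: 2·((-2)+1) − 3 = -5 → (-2,1,-5)

-2,1,-5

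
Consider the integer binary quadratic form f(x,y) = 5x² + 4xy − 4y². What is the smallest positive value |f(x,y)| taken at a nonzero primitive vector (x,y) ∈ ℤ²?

river: ρ → (-4,4,5)
river: ρ → (5,6,-3)
river: ρ → (-3,6,5)
river: ρ → (5,4,-4)
closes: descent 0, river 4
min |a| on river = 3

3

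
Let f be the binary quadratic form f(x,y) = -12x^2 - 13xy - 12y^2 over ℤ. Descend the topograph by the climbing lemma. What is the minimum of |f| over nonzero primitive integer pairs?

translate: b→-11 (≡13 mod 24), so (12,13,12)→(12,-11,11)
flip: (12,-11,11)→(11,11,12)
reduced (well bottom): (11,11,12) with a≤c, −a<b≤a
well minimum |f| = |-11| = 11 (negative-definite)

11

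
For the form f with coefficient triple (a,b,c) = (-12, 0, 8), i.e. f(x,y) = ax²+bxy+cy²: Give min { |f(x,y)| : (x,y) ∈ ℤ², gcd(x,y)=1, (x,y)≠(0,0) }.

descent: ρ → (8,16,-4)  [lands on river]
river: ρ → (-4,16,8)
closes: descent 1, river 2
min |a| on river = 4

4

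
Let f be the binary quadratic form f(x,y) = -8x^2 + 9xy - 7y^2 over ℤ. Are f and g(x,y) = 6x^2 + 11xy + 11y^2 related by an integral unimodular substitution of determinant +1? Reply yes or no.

D₁ = -143, D₂ = -143
f is negative-definite; reduce −f:
−f: translate: b→7 (≡-9 mod 16), so (8,-9,7)→(8,7,6)
−f: flip: (8,7,6)→(6,-7,8)
−f: translate: b→5 (≡-7 mod 12), so (6,-7,8)→(6,5,7)
−f: reduced (well bottom): (6,5,7) with a≤c, −a<b≤a
flip sign back: reduced form of f is (-6,-5,-7)
g: translate: b→-1 (≡11 mod 12), so (6,11,11)→(6,-1,6)
g: flip: (6,-1,6)→(6,1,6)
g: reduced (well bottom): (6,1,6) with a≤c, −a<b≤a
reduced forms (-6, -5, -7) vs (6, 1, 6) ⇒ inequivalent

no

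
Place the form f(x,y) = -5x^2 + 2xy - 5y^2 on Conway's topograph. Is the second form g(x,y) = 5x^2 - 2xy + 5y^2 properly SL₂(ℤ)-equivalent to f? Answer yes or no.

D₁ = -96, D₂ = -96
f is negative-definite; reduce −f:
−f: flip: (5,-2,5)→(5,2,5)
−f: reduced (well bottom): (5,2,5) with a≤c, −a<b≤a
flip sign back: reduced form of f is (-5,-2,-5)
g: flip: (5,-2,5)→(5,2,5)
g: reduced (well bottom): (5,2,5) with a≤c, −a<b≤a
reduced forms (-5, -2, -5) vs (5, 2, 5) ⇒ inequivalent

no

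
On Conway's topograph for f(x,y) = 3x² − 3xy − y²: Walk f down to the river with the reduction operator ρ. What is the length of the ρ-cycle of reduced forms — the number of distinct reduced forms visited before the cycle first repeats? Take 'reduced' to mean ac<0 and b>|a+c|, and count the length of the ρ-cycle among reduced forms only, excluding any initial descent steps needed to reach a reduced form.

D = 21, ⌊√D⌋ = 4
descent: ρ → (-1,3,3)  [lands on river]
river: ρ → (3,3,-1)
ρ-cycle length = 2 (tail of 1 descent step not counted)

2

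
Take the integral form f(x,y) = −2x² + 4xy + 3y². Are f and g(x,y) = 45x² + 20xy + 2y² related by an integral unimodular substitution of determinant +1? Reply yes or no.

D₁ = 40, D₂ = 40
river cycle of f (length 6): (3, 2, -3), (-3, 4, 2), (2, 4, -3), (-3, 2, 3), (3, 4, -2), (-2, 4, 3)
river cycle of g (length 6): (2, 4, -3), (-3, 2, 3), (3, 4, -2), (-2, 4, 3), (3, 2, -3), (-3, 4, 2)
cycles coincide ⇒ equivalent

yes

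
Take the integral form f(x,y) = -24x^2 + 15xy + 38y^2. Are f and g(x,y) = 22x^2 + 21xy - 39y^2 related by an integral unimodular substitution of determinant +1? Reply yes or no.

D₁ = 3873, D₂ = 3873
river cycle of f (length 26): (38, 61, -1), (-1, 61, 38), (38, 15, -24), (-24, 33, 29), (29, 25, -28), (-28, 31, 26), (26, 21, -33), (-33, 45, 14), (14, 39, -42), (-42, 45, 11), … (16 more)
river cycle of g (length 20): (-39, 57, 4), (4, 55, -53), (-53, 51, 6), (6, 57, -26), (-26, 47, 16), (16, 49, -23), (-23, 43, 22), (22, 45, -21), (-21, 39, 28), (28, 17, -32), … (10 more)
cycles differ ⇒ inequivalent

no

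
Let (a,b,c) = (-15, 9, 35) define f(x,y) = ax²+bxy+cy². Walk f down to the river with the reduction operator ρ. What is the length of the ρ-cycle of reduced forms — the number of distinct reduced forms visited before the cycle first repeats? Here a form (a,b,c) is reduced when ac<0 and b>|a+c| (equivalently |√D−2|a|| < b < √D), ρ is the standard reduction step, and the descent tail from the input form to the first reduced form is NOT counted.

D = 2181, ⌊√D⌋ = 46
descent: ρ → (35,-9,-15)
descent: ρ → (-15,39,11)  [lands on river]
river: ρ → (11,27,-33)
river: ρ → (-33,39,5)
river: ρ → (5,41,-25)
river: ρ → (-25,9,21)
river: ρ → (21,33,-13)
river: ρ → (-13,45,3)
river: ρ → (3,45,-13)
river: ρ → (-13,33,21)
river: ρ → (21,9,-25)
river: ρ → (-25,41,5)
river: ρ → (5,39,-33)
river: ρ → (-33,27,11)
river: ρ → (11,39,-15)
river: ρ → (-15,21,29)
river: ρ → (29,37,-7)
river: ρ → (-7,33,39)
river: ρ → (39,45,-1)
river: ρ → (-1,45,39)
river: ρ → (39,33,-7)
river: ρ → (-7,37,29)
river: ρ → (29,21,-15)
ρ-cycle length = 22 (tail of 2 descent steps not counted)

22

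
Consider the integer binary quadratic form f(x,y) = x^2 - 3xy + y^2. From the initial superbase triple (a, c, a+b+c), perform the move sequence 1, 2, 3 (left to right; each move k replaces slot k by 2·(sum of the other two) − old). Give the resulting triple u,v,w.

start (1,1,-1) = (f(1,0),f(0,1),f(1,1))
replace slot 1: 2·(1+(-1)) − 1 = -1 → (-1,1,-1)
replace slot 2: 2·((-1)+(-1)) − 1 = -5 → (-1,-5,-1)
replace slot 3: 2·((-1)+(-5)) − (-1) = -11 → (-1,-5,-11)

-1,-5,-11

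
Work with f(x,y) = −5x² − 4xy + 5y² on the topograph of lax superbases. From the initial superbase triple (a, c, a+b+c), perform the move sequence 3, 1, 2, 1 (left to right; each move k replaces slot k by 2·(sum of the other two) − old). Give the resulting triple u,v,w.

start (-5,5,-4) = (f(1,0),f(0,1),f(1,1))
replace slot 3: 2·((-5)+5) − (-4) = 4 → (-5,5,4)
replace slot 1: 2·(5+4) − (-5) = 23 → (23,5,4)
replace slot 2: 2·(23+4) − 5 = 49 → (23,49,4)
replace slot 1: 2·(49+4) − 23 = 83 → (83,49,4)

83,49,4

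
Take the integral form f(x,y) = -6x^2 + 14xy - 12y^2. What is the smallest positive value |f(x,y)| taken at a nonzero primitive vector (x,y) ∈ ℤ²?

translate: b→-2 (≡-14 mod 12), so (6,-14,12)→(6,-2,4)
flip: (6,-2,4)→(4,2,6)
reduced (well bottom): (4,2,6) with a≤c, −a<b≤a
well minimum |f| = |-4| = 4 (negative-definite)

4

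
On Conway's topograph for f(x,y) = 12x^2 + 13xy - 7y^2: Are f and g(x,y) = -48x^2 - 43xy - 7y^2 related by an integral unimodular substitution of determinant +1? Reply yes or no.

D₁ = 505, D₂ = 505
river cycle of f (length 8): (-7, 15, 10), (10, 5, -12), (-12, 19, 3), (3, 17, -18), (-18, 19, 2), (2, 21, -8), (-8, 11, 12), (12, 13, -7)
river cycle of g (length 8): (-7, 15, 10), (10, 5, -12), (-12, 19, 3), (3, 17, -18), (-18, 19, 2), (2, 21, -8), (-8, 11, 12), (12, 13, -7)
cycles coincide ⇒ equivalent

yes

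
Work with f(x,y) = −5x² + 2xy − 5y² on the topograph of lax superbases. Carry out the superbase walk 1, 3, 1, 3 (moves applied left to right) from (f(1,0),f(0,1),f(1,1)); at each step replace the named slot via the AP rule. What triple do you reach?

start (-5,-5,-8) = (f(1,0),f(0,1),f(1,1))
replace slot 1: 2·((-5)+(-8)) − (-5) = -21 → (-21,-5,-8)
replace slot 3: 2·((-21)+(-5)) − (-8) = -44 → (-21,-5,-44)
replace slot 1: 2·((-5)+(-44)) − (-21) = -77 → (-77,-5,-44)
replace slot 3: 2·((-77)+(-5)) − (-44) = -120 → (-77,-5,-120)

-77,-5,-120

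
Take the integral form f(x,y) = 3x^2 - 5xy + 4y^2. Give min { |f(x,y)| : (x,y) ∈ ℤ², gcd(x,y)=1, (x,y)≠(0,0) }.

translate: b→1 (≡-5 mod 6), so (3,-5,4)→(3,1,2)
flip: (3,1,2)→(2,-1,3)
reduced (well bottom): (2,-1,3) with a≤c, −a<b≤a
well minimum = a = 2

2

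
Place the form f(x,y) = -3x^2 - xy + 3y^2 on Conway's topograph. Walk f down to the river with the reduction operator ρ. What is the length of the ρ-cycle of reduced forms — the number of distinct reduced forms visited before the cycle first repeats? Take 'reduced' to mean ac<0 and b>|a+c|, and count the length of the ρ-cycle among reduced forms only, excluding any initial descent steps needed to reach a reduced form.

D = 37, ⌊√D⌋ = 6
descent: ρ → (3,1,-3)  [lands on river]
river: ρ → (-3,5,1)
river: ρ → (1,5,-3)
river: ρ → (-3,1,3)
river: ρ → (3,5,-1)
river: ρ → (-1,5,3)
ρ-cycle length = 6 (tail of 1 descent step not counted)

6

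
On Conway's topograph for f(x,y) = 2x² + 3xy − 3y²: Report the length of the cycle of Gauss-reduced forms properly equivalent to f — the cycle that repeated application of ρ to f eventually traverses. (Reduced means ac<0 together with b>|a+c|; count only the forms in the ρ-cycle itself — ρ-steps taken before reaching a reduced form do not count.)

D = 33, ⌊√D⌋ = 5
river: ρ → (-3,3,2)
river: ρ → (2,5,-1)
river: ρ → (-1,5,2)
river: ρ → (2,3,-3)
ρ-cycle length = 4 (tail of 0 descent steps not counted)

4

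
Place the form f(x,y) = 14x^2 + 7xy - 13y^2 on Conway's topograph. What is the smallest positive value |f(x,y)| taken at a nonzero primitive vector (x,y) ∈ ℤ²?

river: ρ → (-13,19,8)
river: ρ → (8,13,-19)
river: ρ → (-19,25,2)
river: ρ → (2,27,-6)
river: ρ → (-6,21,14)
river: ρ → (14,7,-13)
closes: descent 0, river 6
min |a| on river = 2

2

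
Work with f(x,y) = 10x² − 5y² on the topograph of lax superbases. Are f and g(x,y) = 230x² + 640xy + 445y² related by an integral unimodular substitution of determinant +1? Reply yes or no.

D₁ = 200, D₂ = 200
river cycle of f (length 2): (-5, 10, 5), (5, 10, -5)
river cycle of g (length 2): (5, 10, -5), (-5, 10, 5)
cycles coincide ⇒ equivalent

yes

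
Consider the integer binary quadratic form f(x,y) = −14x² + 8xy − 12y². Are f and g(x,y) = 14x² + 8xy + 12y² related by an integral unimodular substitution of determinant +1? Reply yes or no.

D₁ = -608, D₂ = -608
f is negative-definite; reduce −f:
−f: flip: (14,-8,12)→(12,8,14)
−f: reduced (well bottom): (12,8,14) with a≤c, −a<b≤a
flip sign back: reduced form of f is (-12,-8,-14)
g: flip: (14,8,12)→(12,-8,14)
g: reduced (well bottom): (12,-8,14) with a≤c, −a<b≤a
reduced forms (-12, -8, -14) vs (12, -8, 14) ⇒ inequivalent

no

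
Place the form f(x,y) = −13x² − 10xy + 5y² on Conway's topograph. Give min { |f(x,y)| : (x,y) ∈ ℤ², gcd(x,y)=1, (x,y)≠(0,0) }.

descent: ρ → (5,10,-13)  [lands on river]
river: ρ → (-13,16,2)
river: ρ → (2,16,-13)
river: ρ → (-13,10,5)
closes: descent 1, river 4
min |a| on river = 2

2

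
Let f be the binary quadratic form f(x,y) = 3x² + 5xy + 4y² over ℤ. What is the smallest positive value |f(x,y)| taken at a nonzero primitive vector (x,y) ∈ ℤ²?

translate: b→-1 (≡5 mod 6), so (3,5,4)→(3,-1,2)
flip: (3,-1,2)→(2,1,3)
reduced (well bottom): (2,1,3) with a≤c, −a<b≤a
well minimum = a = 2

2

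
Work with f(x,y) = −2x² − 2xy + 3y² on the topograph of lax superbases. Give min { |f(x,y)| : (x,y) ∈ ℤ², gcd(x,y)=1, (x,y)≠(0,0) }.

descent: ρ → (3,2,-2)  [lands on river]
river: ρ → (-2,2,3)
river: ρ → (3,4,-1)
river: ρ → (-1,4,3)
closes: descent 1, river 4
min |a| on river = 1

1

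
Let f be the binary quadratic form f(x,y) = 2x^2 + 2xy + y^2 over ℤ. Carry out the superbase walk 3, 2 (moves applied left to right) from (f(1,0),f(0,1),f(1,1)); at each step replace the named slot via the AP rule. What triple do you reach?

start (2,1,5) = (f(1,0),f(0,1),f(1,1))
replace slot 3: 2·(2+1) − 5 = 1 → (2,1,1)
replace slot 2: 2·(2+1) − 1 = 5 → (2,5,1)

2,5,1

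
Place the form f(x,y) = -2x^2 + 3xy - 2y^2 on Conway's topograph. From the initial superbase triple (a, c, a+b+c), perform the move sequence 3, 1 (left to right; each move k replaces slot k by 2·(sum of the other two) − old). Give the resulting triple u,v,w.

start (-2,-2,-1) = (f(1,0),f(0,1),f(1,1))
replace slot 3: 2·((-2)+(-2)) − (-1) = -7 → (-2,-2,-7)
replace slot 1: 2·((-2)+(-7)) − (-2) = -16 → (-16,-2,-7)

-16,-2,-7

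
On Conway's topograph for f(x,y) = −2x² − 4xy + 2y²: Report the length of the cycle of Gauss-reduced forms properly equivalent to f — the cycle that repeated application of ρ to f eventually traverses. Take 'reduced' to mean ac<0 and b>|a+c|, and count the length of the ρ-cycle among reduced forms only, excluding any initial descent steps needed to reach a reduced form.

D = 32, ⌊√D⌋ = 5
descent: ρ → (2,4,-2)  [lands on river]
river: ρ → (-2,4,2)
ρ-cycle length = 2 (tail of 1 descent step not counted)

2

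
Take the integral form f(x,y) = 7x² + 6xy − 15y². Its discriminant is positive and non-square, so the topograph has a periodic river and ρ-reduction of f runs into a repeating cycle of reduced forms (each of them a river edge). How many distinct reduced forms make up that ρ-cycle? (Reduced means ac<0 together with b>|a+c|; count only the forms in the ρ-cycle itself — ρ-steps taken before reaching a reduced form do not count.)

D = 456, ⌊√D⌋ = 21
descent: ρ → (-15,-6,7)
descent: ρ → (7,20,-2)  [lands on river]
river: ρ → (-2,20,7)
river: ρ → (7,8,-14)
river: ρ → (-14,20,1)
river: ρ → (1,20,-14)
river: ρ → (-14,8,7)
ρ-cycle length = 6 (tail of 2 descent steps not counted)

6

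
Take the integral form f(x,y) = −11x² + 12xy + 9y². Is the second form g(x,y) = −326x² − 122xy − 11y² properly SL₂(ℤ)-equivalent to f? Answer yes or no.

D₁ = 540, D₂ = 540
river cycle of f (length 8): (9, 6, -14), (-14, 22, 1), (1, 22, -14), (-14, 6, 9), (9, 12, -11), (-11, 10, 10), (10, 10, -11), (-11, 12, 9)
river cycle of g (length 8): (-11, 12, 9), (9, 6, -14), (-14, 22, 1), (1, 22, -14), (-14, 6, 9), (9, 12, -11), (-11, 10, 10), (10, 10, -11)
cycles coincide ⇒ equivalent

yes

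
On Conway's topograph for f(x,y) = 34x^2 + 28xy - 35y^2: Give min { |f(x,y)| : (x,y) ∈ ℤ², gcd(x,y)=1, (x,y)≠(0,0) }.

river: ρ → (-35,42,27)
river: ρ → (27,66,-11)
river: ρ → (-11,66,27)
river: ρ → (27,42,-35)
river: ρ → (-35,28,34)
river: ρ → (34,40,-29)
river: ρ → (-29,18,45)
river: ρ → (45,72,-2)
river: ρ → (-2,72,45)
river: ρ → (45,18,-29)
river: ρ → (-29,40,34)
river: ρ → (34,28,-35)
closes: descent 0, river 12
min |a| on river = 2

2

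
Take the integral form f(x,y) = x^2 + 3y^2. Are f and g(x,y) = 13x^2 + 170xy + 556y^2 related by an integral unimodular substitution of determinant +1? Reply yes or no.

D₁ = -12, D₂ = -12
f: reduced (well bottom): (1,0,3) with a≤c, −a<b≤a
g: translate: b→-12 (≡170 mod 26), so (13,170,556)→(13,-12,3)
g: flip: (13,-12,3)→(3,12,13)
g: translate: b→0 (≡12 mod 6), so (3,12,13)→(3,0,1)
g: flip: (3,0,1)→(1,0,3)
g: reduced (well bottom): (1,0,3) with a≤c, −a<b≤a
reduced forms (1, 0, 3) vs (1, 0, 3) ⇒ equivalent

yes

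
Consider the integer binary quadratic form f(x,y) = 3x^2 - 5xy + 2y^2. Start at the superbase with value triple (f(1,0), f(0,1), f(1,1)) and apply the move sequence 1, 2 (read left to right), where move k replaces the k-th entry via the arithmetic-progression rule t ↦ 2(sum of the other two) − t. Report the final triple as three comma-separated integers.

start (3,2,0) = (f(1,0),f(0,1),f(1,1))
replace slot 1: 2·(2+0) − 3 = 1 → (1,2,0)
replace slot 2: 2·(1+0) − 2 = 0 → (1,0,0)

1,0,0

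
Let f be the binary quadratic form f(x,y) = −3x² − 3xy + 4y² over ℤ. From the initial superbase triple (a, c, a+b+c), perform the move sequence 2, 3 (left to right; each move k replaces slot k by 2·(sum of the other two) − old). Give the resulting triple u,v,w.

start (-3,4,-2) = (f(1,0),f(0,1),f(1,1))
replace slot 2: 2·((-3)+(-2)) − 4 = -14 → (-3,-14,-2)
replace slot 3: 2·((-3)+(-14)) − (-2) = -32 → (-3,-14,-32)

-3,-14,-32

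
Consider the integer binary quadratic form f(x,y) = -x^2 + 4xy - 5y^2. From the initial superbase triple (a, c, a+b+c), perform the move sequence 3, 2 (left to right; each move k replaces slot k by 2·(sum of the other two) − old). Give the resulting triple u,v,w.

start (-1,-5,-2) = (f(1,0),f(0,1),f(1,1))
replace slot 3: 2·((-1)+(-5)) − (-2) = -10 → (-1,-5,-10)
replace slot 2: 2·((-1)+(-10)) − (-5) = -17 → (-1,-17,-10)

-1,-17,-10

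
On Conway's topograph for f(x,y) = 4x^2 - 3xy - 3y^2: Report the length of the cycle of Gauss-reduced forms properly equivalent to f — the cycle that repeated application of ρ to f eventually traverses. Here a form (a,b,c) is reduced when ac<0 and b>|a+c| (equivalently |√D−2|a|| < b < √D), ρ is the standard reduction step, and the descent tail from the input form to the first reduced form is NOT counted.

D = 57, ⌊√D⌋ = 7
descent: ρ → (-3,3,4)  [lands on river]
river: ρ → (4,5,-2)
river: ρ → (-2,7,1)
river: ρ → (1,7,-2)
river: ρ → (-2,5,4)
river: ρ → (4,3,-3)
ρ-cycle length = 6 (tail of 1 descent step not counted)

6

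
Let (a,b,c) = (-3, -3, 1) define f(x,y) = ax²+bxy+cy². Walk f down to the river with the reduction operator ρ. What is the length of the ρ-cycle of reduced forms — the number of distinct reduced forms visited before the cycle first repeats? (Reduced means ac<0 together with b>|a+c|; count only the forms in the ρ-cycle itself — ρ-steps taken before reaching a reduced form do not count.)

D = 21, ⌊√D⌋ = 4
descent: ρ → (1,3,-3)  [lands on river]
river: ρ → (-3,3,1)
ρ-cycle length = 2 (tail of 1 descent step not counted)

2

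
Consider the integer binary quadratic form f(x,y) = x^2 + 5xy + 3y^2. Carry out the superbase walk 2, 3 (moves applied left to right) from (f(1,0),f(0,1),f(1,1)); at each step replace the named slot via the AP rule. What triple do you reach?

start (1,3,9) = (f(1,0),f(0,1),f(1,1))
replace slot 2: 2·(1+9) − 3 = 17 → (1,17,9)
replace slot 3: 2·(1+17) − 9 = 27 → (1,17,27)

1,17,27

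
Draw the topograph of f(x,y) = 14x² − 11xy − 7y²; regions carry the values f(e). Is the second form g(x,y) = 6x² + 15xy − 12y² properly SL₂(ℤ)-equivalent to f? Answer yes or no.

D₁ = 513, D₂ = 513
river cycle of f (length 16): (-7, 11, 14), (14, 17, -4), (-4, 15, 18), (18, 21, -1), (-1, 21, 18), (18, 15, -4), (-4, 17, 14), (14, 11, -7), (-7, 17, 8), (8, 15, -9), … (6 more)
river cycle of g (length 6): (-12, 9, 9), (9, 9, -12), (-12, 15, 6), (6, 21, -3), (-3, 21, 6), (6, 15, -12)
cycles differ ⇒ inequivalent

no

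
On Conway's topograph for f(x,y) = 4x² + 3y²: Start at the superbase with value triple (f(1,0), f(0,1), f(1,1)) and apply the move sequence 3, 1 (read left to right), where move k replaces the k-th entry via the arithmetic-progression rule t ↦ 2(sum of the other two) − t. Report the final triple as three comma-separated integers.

start (4,3,7) = (f(1,0),f(0,1),f(1,1))
replace slot 3: 2·(4+3) − 7 = 7 → (4,3,7)
replace slot 1: 2·(3+7) − 4 = 16 → (16,3,7)

16,3,7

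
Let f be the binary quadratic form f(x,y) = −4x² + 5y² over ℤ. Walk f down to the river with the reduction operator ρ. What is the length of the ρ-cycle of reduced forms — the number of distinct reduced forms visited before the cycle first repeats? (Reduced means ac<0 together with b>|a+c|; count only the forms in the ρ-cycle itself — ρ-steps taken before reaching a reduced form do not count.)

D = 80, ⌊√D⌋ = 8
descent: ρ → (5,0,-4)
descent: ρ → (-4,8,1)  [lands on river]
river: ρ → (1,8,-4)
ρ-cycle length = 2 (tail of 2 descent steps not counted)

2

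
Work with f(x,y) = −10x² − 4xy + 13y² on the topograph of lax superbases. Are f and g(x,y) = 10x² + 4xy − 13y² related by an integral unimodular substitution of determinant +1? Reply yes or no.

D₁ = 536, D₂ = 536
river cycle of f (length 14): (13, 4, -10), (-10, 16, 7), (7, 12, -14), (-14, 16, 5), (5, 14, -17), (-17, 20, 2), (2, 20, -17), (-17, 14, 5), (5, 16, -14), (-14, 12, 7), … (4 more)
river cycle of g (length 14): (-13, 22, 1), (1, 22, -13), (-13, 4, 10), (10, 16, -7), (-7, 12, 14), (14, 16, -5), (-5, 14, 17), (17, 20, -2), (-2, 20, 17), (17, 14, -5), … (4 more)
cycles differ ⇒ inequivalent

no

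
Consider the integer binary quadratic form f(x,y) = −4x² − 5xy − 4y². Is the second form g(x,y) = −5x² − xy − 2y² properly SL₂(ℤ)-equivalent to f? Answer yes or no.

D₁ = -39, D₂ = -39
f is negative-definite; reduce −f:
−f: translate: b→-3 (≡5 mod 8), so (4,5,4)→(4,-3,3)
−f: flip: (4,-3,3)→(3,3,4)
−f: reduced (well bottom): (3,3,4) with a≤c, −a<b≤a
flip sign back: reduced form of f is (-3,-3,-4)
g is negative-definite; reduce −g:
−g: flip: (5,1,2)→(2,-1,5)
−g: reduced (well bottom): (2,-1,5) with a≤c, −a<b≤a
flip sign back: reduced form of g is (-2,1,-5)
reduced forms (-3, -3, -4) vs (-2, 1, -5) ⇒ inequivalent

no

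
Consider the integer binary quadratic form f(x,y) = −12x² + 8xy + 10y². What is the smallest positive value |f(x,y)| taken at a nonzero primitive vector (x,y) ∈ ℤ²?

river: ρ → (10,12,-10)
river: ρ → (-10,8,12)
river: ρ → (12,16,-6)
river: ρ → (-6,20,6)
river: ρ → (6,16,-12)
river: ρ → (-12,8,10)
closes: descent 0, river 6
min |a| on river = 6

6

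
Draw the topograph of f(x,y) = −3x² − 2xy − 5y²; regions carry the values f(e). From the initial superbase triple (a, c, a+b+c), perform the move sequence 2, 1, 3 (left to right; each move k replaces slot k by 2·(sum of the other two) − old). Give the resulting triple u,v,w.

start (-3,-5,-10) = (f(1,0),f(0,1),f(1,1))
replace slot 2: 2·((-3)+(-10)) − (-5) = -21 → (-3,-21,-10)
replace slot 1: 2·((-21)+(-10)) − (-3) = -59 → (-59,-21,-10)
replace slot 3: 2·((-59)+(-21)) − (-10) = -150 → (-59,-21,-150)

-59,-21,-150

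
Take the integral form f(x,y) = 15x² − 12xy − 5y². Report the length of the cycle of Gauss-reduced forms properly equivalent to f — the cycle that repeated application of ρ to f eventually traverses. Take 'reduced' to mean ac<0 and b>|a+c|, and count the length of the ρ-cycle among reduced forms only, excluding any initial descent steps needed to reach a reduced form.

D = 444, ⌊√D⌋ = 21
descent: ρ → (-5,12,15)  [lands on river]
river: ρ → (15,18,-2)
river: ρ → (-2,18,15)
river: ρ → (15,12,-5)
river: ρ → (-5,18,6)
river: ρ → (6,18,-5)
ρ-cycle length = 6 (tail of 1 descent step not counted)

6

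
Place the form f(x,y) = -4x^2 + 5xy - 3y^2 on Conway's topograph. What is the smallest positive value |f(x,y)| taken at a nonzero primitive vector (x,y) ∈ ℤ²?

translate: b→3 (≡-5 mod 8), so (4,-5,3)→(4,3,2)
flip: (4,3,2)→(2,-3,4)
translate: b→1 (≡-3 mod 4), so (2,-3,4)→(2,1,3)
reduced (well bottom): (2,1,3) with a≤c, −a<b≤a
well minimum |f| = |-2| = 2 (negative-definite)

2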